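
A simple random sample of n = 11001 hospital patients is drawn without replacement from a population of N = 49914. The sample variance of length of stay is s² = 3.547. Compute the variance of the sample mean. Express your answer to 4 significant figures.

Under SRS without replacement, Var(ȳ) = (1 − f)·s²/n with f = n/N = 11001/49914 = 0.22039909.
Var(ȳ) = (1 − 0.22039909)·3.547/11001 = 0.77960091·3.2242523 × 10^-4 = 2.5136301 × 10^-4.

2.514 × 10^-4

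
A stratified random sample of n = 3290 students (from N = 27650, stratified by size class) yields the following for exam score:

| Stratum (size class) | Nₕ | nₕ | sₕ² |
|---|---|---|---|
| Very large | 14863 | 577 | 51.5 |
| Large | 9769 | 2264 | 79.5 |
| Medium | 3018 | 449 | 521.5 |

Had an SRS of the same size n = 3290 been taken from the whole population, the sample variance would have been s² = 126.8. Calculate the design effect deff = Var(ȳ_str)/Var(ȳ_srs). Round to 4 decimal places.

Var(ȳ_str) = Σ Wₕ²(1−fₕ)sₕ²/nₕ with Wₕ = Nₕ/27650:
  Very large: (14863/27650)²·(1−577/14863)·51.5/577 = 0.024788958
  Large: (9769/27650)²·(1−2264/9769)·79.5/2264 = 0.0033674507
  Medium: (3018/27650)²·(1−449/3018)·521.5/449 = 0.0117788
  → Var(ȳ_str) = 0.039935209.
Var(ȳ_srs) = (1 − 3290/27650)·126.8/3290 = 0.033955138.
deff = 0.039935209 / 0.033955138 = 1.1761.

1.1761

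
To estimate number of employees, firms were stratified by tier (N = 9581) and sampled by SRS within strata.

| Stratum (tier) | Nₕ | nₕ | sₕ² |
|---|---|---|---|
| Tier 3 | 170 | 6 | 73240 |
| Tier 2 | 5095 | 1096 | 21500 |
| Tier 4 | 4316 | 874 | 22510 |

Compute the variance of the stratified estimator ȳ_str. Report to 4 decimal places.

Var(ȳ_str) = Σₕ Wₕ²(1 − fₕ)sₕ²/nₕ with Wₕ = Nₕ/N, N = 9581.
Tier 3: Wₕ = 0.01774345; term = 0.01774345²·(1 − 0.03529412)·73240/6 = 3.7073891.
Tier 2: Wₕ = 0.53178165; term = 0.53178165²·(1 − 0.21511286)·21500/1096 = 4.3541343.
Tier 4: Wₕ = 0.45047490; term = 0.45047490²·(1 − 0.20250232)·22510/874 = 4.1680669.
Sum = 12.22959.

12.2296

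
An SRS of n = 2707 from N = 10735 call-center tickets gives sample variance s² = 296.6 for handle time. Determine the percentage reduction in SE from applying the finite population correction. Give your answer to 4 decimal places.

f = n/N = 2707/10735 = 0.25216581.
SE_no-fpc = √(s²/n) = 0.33101025; SE_fpc = √((1−f)s²/n) = 0.28624908.
Ratio = √(1−f) = 0.86477407. Reduction = 100·(1 − 0.86477407) = 13.5226%.

13.5226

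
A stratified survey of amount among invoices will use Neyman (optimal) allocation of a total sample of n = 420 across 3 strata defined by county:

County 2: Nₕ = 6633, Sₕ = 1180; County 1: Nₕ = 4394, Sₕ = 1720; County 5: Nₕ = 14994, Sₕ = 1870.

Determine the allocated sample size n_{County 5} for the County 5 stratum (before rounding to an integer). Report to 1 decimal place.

271.2

Neyman allocation: nₕ = n·NₕSₕ / Σⱼ NⱼSⱼ.
Σ NⱼSⱼ = 6633·1180 + 4394·1720 + 14994·1870 = 4.34234 × 10^7.
n_{County 5} = 420·14994·1870 / (4.34234 × 10^7) = 271.2.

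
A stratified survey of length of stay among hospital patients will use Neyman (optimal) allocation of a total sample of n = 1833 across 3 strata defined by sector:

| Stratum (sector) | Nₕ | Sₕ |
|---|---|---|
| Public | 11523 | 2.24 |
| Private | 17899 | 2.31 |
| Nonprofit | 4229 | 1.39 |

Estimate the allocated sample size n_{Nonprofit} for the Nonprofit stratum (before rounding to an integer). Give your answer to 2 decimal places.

Neyman allocation: nₕ = n·NₕSₕ / Σⱼ NⱼSⱼ.
Σ NⱼSⱼ = 11523·2.24 + 17899·2.31 + 4229·1.39 = 73036.52.
n_{Nonprofit} = 1833·4229·1.39 / 73036.52 = 147.53.

147.53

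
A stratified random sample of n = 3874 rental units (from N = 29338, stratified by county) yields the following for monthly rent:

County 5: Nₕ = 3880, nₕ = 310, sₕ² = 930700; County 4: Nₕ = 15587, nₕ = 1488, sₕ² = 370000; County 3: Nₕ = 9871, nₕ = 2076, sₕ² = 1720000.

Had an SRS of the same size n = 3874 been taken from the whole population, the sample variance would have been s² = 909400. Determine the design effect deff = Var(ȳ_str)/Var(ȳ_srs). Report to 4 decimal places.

Var(ȳ_str) = Σ Wₕ²(1−fₕ)sₕ²/nₕ with Wₕ = Nₕ/29338:
  County 5: (3880/29338)²·(1−310/3880)·930700/310 = 48.315553
  County 4: (15587/29338)²·(1−1488/15587)·370000/1488 = 63.487559
  County 3: (9871/29338)²·(1−2076/9871)·1720000/2076 = 74.065739
  → Var(ȳ_str) = 185.86885.
Var(ȳ_srs) = (1 − 3874/29338)·909400/3874 = 203.74711.
deff = 185.86885 / 203.74711 = 0.9123.

0.9123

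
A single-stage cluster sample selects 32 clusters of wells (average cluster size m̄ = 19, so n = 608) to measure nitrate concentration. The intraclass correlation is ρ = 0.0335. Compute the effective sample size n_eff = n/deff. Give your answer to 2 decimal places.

379.29

deff = 1 + (19 − 1)·0.0335 = 1 + 0.603 = 1.603.
n_eff = 608 / 1.603 = 379.29.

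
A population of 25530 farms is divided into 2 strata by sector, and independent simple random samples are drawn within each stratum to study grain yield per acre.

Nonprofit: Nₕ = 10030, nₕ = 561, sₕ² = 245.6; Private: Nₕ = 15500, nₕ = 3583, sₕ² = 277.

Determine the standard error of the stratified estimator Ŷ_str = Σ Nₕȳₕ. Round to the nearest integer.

7474

Var(Ŷ_str) = Σₕ Nₕ²(1 − fₕ)sₕ²/nₕ.
Nonprofit: 10030²·(1 − 561/10030)·245.6/561 = 4.1578666 × 10^7.
Private: 15500²·(1 − 3583/15500)·277/3583 = 1.4280111 × 10^7.
Sum = 5.5858777 × 10^7.
SE = √(5.5858777 × 10^7) = 7474.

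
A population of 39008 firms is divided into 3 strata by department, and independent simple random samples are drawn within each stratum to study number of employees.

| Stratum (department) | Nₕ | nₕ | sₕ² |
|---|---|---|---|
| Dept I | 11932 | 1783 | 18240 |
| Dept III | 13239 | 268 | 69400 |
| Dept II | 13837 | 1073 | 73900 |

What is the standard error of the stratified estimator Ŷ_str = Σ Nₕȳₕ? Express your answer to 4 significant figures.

Var(Ŷ_str) = Σₕ Nₕ²(1 − fₕ)sₕ²/nₕ.
Dept I: 11932²·(1 − 1783/11932)·18240/1783 = 1.2388251 × 10^9.
Dept III: 13239²·(1 − 268/13239)·69400/268 = 4.4468586 × 10^10.
Dept II: 13837²·(1 − 1073/13837)·73900/1073 = 1.2163917 × 10^10.
Sum = 5.7871328 × 10^10.
SE = √(5.7871328 × 10^10) = 240600.

240600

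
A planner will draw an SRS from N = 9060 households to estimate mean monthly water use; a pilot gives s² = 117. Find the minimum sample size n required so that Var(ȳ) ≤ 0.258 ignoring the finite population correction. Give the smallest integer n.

454

Without fpc, n₀ = s²/D = 117/0.258 = 453.4884.
Rounding up, n = 454.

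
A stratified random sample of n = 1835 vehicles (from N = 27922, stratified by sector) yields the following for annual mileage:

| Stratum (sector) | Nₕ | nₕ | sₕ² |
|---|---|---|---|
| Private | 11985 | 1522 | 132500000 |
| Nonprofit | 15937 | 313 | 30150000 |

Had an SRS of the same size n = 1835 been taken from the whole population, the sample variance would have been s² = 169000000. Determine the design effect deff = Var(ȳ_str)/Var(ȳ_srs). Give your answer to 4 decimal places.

Var(ȳ_str) = Σ Wₕ²(1−fₕ)sₕ²/nₕ with Wₕ = Nₕ/27922:
  Private: (11985/27922)²·(1−1522/11985)·132500000/1522 = 14002.399
  Nonprofit: (15937/27922)²·(1−313/15937)·30150000/313 = 30764.42
  → Var(ȳ_str) = 44766.819.
Var(ȳ_srs) = (1 − 1835/27922)·169000000/1835 = 86045.518.
deff = 44766.819 / 86045.518 = 0.5203.

0.5203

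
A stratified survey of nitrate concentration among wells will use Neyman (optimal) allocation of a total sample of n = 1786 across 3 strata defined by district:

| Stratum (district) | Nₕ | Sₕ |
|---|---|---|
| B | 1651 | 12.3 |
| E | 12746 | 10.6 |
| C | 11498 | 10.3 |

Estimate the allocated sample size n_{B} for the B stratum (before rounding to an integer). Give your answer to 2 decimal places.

Neyman allocation: nₕ = n·NₕSₕ / Σⱼ NⱼSⱼ.
Σ NⱼSⱼ = 1651·12.3 + 12746·10.6 + 11498·10.3 = 273844.3.
n_{B} = 1786·1651·12.3 / 273844.3 = 132.44.

132.44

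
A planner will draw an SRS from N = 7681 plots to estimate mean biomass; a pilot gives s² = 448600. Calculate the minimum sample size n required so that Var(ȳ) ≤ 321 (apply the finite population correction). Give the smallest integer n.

Without fpc, n₀ = s²/D = 448600/321 = 1397.5078.
With fpc, (1 − n/N)·s²/n ≤ D requires n ≥ n₀/(1 + n₀/N) = 1397.5078/(1 + 1397.5078/7681) = 1182.3813.
Rounding up, n = 1183.

1183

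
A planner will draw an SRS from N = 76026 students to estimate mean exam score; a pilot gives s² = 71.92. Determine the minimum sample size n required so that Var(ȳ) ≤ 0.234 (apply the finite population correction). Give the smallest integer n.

307

Without fpc, n₀ = s²/D = 71.92/0.234 = 307.3504.
With fpc, (1 − n/N)·s²/n ≤ D requires n ≥ n₀/(1 + n₀/N) = 307.3504/(1 + 307.3504/76026) = 306.1129.
Rounding up, n = 307.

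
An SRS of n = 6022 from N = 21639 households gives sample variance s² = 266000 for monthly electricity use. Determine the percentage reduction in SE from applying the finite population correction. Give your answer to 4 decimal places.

15.0467

f = n/N = 6022/21639 = 0.27829382.
SE_no-fpc = √(s²/n) = 6.6461547; SE_fpc = √((1−f)s²/n) = 5.6461272.
Ratio = √(1−f) = 0.84953292. Reduction = 100·(1 − 0.84953292) = 15.0467%.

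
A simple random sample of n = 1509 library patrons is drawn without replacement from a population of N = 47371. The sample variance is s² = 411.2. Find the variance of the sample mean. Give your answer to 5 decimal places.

0.26382

Under SRS without replacement, Var(ȳ) = (1 − f)·s²/n with f = n/N = 1509/47371 = 0.03185493.
Var(ȳ) = (1 − 0.03185493)·411.2/1509 = 0.96814507·0.27249834 = 0.26381793.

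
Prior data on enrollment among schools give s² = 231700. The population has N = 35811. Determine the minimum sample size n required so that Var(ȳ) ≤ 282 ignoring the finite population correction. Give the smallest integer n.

822

Without fpc, n₀ = s²/D = 231700/282 = 821.6312.
Rounding up, n = 822.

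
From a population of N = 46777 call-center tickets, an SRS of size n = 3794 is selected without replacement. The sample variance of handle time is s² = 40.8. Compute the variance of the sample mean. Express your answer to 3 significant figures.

Under SRS without replacement, Var(ȳ) = (1 − f)·s²/n with f = n/N = 3794/46777 = 0.08110824.
Var(ȳ) = (1 − 0.08110824)·40.8/3794 = 0.91889176·0.010753822 = 0.0098815983.

0.00988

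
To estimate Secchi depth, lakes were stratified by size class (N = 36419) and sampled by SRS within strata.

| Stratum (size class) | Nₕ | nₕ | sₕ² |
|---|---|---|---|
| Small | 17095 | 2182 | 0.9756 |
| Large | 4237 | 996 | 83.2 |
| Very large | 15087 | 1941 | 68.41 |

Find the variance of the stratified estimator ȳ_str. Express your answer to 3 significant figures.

0.00622

Var(ȳ_str) = Σₕ Wₕ²(1 − fₕ)sₕ²/nₕ with Wₕ = Nₕ/N, N = 36419.
Small: Wₕ = 0.46939784; term = 0.46939784²·(1 − 0.12763966)·0.9756/2182 = 8.5939958 × 10^-5.
Large: Wₕ = 0.11634037; term = 0.11634037²·(1 − 0.23507198)·83.2/996 = 8.6485928 × 10^-4.
Very large: Wₕ = 0.41426179; term = 0.41426179²·(1 − 0.12865381)·68.41/1941 = 0.0052702903.
Sum = 0.0062210895.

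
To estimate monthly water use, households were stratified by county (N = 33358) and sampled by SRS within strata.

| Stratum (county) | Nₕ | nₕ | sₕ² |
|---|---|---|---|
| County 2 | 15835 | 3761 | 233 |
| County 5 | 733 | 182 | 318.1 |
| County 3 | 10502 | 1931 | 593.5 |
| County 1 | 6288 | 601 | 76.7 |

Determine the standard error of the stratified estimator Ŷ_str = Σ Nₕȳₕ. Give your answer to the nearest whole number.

Var(Ŷ_str) = Σₕ Nₕ²(1 − fₕ)sₕ²/nₕ.
County 2: 15835²·(1 − 3761/15835)·233/3761 = 1.1844639 × 10^7.
County 5: 733²·(1 − 182/733)·318.1/182 = 705907.6.
County 3: 10502²·(1 − 1931/10502)·593.5/1931 = 2.7665719 × 10^7.
County 1: 6288²·(1 − 601/6288)·76.7/601 = 4.5636954 × 10^6.
Sum = 4.4779961 × 10^7.
SE = √(4.4779961 × 10^7) = 6692.

6692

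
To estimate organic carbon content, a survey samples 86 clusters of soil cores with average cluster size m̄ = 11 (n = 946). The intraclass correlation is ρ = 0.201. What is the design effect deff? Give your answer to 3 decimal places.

deff = 1 + (11 − 1)·0.201 = 1 + 2.01 = 3.01.

3.010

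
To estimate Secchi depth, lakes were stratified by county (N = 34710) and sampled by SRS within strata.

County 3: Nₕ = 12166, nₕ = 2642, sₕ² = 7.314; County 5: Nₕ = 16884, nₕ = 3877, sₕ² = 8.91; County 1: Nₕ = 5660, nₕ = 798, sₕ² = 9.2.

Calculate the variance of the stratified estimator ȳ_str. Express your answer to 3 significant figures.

9.48 × 10^-4

Var(ȳ_str) = Σₕ Wₕ²(1 − fₕ)sₕ²/nₕ with Wₕ = Nₕ/N, N = 34710.
County 3: Wₕ = 0.35050418; term = 0.35050418²·(1 − 0.21716258)·7.314/2642 = 2.6624417 × 10^-4.
County 5: Wₕ = 0.48643042; term = 0.48643042²·(1 − 0.22962568)·8.91/3877 = 4.1891427 × 10^-4.
County 1: Wₕ = 0.16306540; term = 0.16306540²·(1 − 0.14098940)·9.2/798 = 2.633341 × 10^-4.
Sum = 9.4849254 × 10^-4.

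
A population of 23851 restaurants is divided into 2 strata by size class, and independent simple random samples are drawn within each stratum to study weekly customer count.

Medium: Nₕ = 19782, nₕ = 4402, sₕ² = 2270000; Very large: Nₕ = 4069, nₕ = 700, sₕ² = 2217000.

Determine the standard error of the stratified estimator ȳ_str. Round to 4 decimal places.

Var(ȳ_str) = Σₕ Wₕ²(1 − fₕ)sₕ²/nₕ with Wₕ = Nₕ/N, N = 23851.
Medium: Wₕ = 0.82939919; term = 0.82939919²·(1 − 0.22252553)·2270000/4402 = 275.79676.
Very large: Wₕ = 0.17060081; term = 0.17060081²·(1 − 0.17203244)·2217000/700 = 76.320845.
Sum = 352.11761.
SE = √(352.11761) = 18.7648.

18.7648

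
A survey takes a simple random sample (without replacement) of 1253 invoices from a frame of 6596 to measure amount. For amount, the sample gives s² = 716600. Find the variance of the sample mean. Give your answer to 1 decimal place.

Under SRS without replacement, Var(ȳ) = (1 − f)·s²/n with f = n/N = 1253/6596 = 0.18996361.
Var(ȳ) = (1 − 0.18996361)·716600/1253 = 0.81003639·571.90742 = 463.26582.

463.3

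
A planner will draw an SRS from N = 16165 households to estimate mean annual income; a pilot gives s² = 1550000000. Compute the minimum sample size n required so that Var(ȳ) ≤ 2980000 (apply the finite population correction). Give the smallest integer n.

Without fpc, n₀ = s²/D = 1550000000/2980000 = 520.1342.
With fpc, (1 − n/N)·s²/n ≤ D requires n ≥ n₀/(1 + n₀/N) = 520.1342/(1 + 520.1342/16165) = 503.9198.
Rounding up, n = 504.

504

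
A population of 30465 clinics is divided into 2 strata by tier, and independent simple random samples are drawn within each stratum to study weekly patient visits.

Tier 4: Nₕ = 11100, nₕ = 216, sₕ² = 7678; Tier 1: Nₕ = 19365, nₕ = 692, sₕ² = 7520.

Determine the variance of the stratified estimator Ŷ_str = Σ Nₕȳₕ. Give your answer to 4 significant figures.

8.224 × 10^9

Var(Ŷ_str) = Σₕ Nₕ²(1 − fₕ)sₕ²/nₕ.
Tier 4: 11100²·(1 − 216/11100)·7678/216 = 4.2944334 × 10^9.
Tier 1: 19365²·(1 − 692/19365)·7520/692 = 3.9295548 × 10^9.
Sum = 8.2239882 × 10^9.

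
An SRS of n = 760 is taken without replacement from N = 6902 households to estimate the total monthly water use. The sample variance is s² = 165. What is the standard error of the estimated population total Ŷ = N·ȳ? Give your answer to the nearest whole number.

Var(Ŷ) = N²·Var(ȳ) = N²·(1 − n/N)·s²/n.
f = 760/6902 = 0.11011301; Var(ȳ) = 0.88988699·165/760 = 0.19319915.
Var(Ŷ) = 6902² · 0.19319915 = 9.2035446 × 10^6.
SE(Ŷ) = √(9.2035446 × 10^6) = 3034.

3034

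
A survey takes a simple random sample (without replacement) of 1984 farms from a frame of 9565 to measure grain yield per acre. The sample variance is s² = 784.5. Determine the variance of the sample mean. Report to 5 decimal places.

0.31340

Under SRS without replacement, Var(ȳ) = (1 − f)·s²/n with f = n/N = 1984/9565 = 0.20742290.
Var(ȳ) = (1 − 0.20742290)·784.5/1984 = 0.79257710·0.39541331 = 0.31339553.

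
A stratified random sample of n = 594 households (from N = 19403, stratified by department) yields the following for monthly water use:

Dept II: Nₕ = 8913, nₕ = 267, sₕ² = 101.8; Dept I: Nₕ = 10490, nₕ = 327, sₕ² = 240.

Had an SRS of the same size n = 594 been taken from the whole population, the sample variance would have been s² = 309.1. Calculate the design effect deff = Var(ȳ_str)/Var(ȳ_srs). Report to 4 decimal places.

Var(ȳ_str) = Σ Wₕ²(1−fₕ)sₕ²/nₕ with Wₕ = Nₕ/19403:
  Dept II: (8913/19403)²·(1−267/8913)·101.8/267 = 0.078043707
  Dept I: (10490/19403)²·(1−327/10490)·240/327 = 0.20783713
  → Var(ȳ_str) = 0.28588084.
Var(ȳ_srs) = (1 − 594/19403)·309.1/594 = 0.50443984.
deff = 0.28588084 / 0.50443984 = 0.5667.

0.5667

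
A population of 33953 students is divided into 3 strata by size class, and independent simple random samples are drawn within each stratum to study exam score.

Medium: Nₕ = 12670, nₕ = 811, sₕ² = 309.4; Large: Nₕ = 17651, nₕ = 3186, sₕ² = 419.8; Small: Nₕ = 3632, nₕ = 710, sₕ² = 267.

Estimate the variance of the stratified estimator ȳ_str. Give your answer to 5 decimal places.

Var(ȳ_str) = Σₕ Wₕ²(1 − fₕ)sₕ²/nₕ with Wₕ = Nₕ/N, N = 33953.
Medium: Wₕ = 0.37316290; term = 0.37316290²·(1 − 0.06400947)·309.4/811 = 0.049724203.
Large: Wₕ = 0.51986570; term = 0.51986570²·(1 − 0.18049969)·419.8/3186 = 0.029182877.
Small: Wₕ = 0.10697140; term = 0.10697140²·(1 − 0.19548458)·267/710 = 0.0034619649.
Sum = 0.082369045.

0.08237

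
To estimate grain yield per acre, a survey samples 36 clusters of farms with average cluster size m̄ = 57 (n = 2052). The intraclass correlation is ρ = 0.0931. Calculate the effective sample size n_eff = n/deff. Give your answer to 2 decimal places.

330.24

deff = 1 + (57 − 1)·0.0931 = 1 + 5.2136 = 6.2136.
n_eff = 2052 / 6.2136 = 330.24.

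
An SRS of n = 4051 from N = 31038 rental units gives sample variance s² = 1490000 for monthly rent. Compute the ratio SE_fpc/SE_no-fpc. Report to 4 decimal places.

0.9325

f = n/N = 4051/31038 = 0.13051743.
SE_no-fpc = √(s²/n) = 19.178384; SE_fpc = √((1−f)s²/n) = 17.883085.
Ratio = √(1−f) = 0.93246049.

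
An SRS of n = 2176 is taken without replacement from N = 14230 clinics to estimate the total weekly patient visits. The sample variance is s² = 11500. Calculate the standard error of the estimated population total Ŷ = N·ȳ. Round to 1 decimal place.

Var(Ŷ) = N²·Var(ȳ) = N²·(1 − n/N)·s²/n.
f = 2176/14230 = 0.15291637; Var(ȳ) = 0.84708363·11500/2176 = 4.4767747.
Var(Ŷ) = 14230² · 4.4767747 = 9.0651509 × 10^8.
SE(Ŷ) = √(9.0651509 × 10^8) = 30108.4.

30108.4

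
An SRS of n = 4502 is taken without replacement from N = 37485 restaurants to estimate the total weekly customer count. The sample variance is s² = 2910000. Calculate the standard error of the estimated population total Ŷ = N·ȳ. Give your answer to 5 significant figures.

Var(Ŷ) = N²·Var(ȳ) = N²·(1 − n/N)·s²/n.
f = 4502/37485 = 0.12010137; Var(ȳ) = 0.87989863·2910000/4502 = 568.74833.
Var(Ŷ) = 37485² · 568.74833 = 7.9916263 × 10^11.
SE(Ŷ) = √(7.9916263 × 10^11) = 893960.

893960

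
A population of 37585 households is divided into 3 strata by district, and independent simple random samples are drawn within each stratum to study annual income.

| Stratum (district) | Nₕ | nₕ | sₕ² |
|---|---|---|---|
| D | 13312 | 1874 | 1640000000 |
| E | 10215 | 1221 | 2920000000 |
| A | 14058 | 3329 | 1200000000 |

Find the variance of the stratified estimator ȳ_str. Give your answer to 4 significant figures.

288400

Var(ȳ_str) = Σₕ Wₕ²(1 − fₕ)sₕ²/nₕ with Wₕ = Nₕ/N, N = 37585.
D: Wₕ = 0.35418385; term = 0.35418385²·(1 − 0.14077524)·1640000000/1874 = 94327.55.
E: Wₕ = 0.27178396; term = 0.27178396²·(1 − 0.11953010)·2920000000/1221 = 155535.43.
A: Wₕ = 0.37403219; term = 0.37403219²·(1 − 0.23680467)·1200000000/3329 = 38487.626.
Sum = 288350.61.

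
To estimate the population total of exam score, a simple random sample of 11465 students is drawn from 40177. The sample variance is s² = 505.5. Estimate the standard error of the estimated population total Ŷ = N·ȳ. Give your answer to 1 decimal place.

7131.7

Var(Ŷ) = N²·Var(ȳ) = N²·(1 − n/N)·s²/n.
f = 11465/40177 = 0.28536227; Var(ȳ) = 0.71463773·505.5/11465 = 0.031508885.
Var(Ŷ) = 40177² · 0.031508885 = 5.0861369 × 10^7.
SE(Ŷ) = √(5.0861369 × 10^7) = 7131.7.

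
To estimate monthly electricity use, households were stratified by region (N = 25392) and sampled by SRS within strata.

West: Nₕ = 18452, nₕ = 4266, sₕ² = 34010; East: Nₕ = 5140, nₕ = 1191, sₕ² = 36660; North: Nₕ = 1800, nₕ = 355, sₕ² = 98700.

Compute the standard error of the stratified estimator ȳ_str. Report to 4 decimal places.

2.3081

Var(ȳ_str) = Σₕ Wₕ²(1 − fₕ)sₕ²/nₕ with Wₕ = Nₕ/N, N = 25392.
West: Wₕ = 0.72668557; term = 0.72668557²·(1 − 0.23119445)·34010/4266 = 3.2366472.
East: Wₕ = 0.20242596; term = 0.20242596²·(1 − 0.23171206)·36660/1191 = 0.9690298.
North: Wₕ = 0.07088847; term = 0.07088847²·(1 − 0.19722222)·98700/355 = 1.1215931.
Sum = 5.3272701.
SE = √(5.3272701) = 2.3081.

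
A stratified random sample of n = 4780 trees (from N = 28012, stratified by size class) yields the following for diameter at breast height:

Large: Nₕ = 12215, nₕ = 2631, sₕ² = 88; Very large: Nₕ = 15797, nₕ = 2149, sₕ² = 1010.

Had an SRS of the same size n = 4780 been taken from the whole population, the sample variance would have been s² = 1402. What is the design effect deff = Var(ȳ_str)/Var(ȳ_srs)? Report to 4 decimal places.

Var(ȳ_str) = Σ Wₕ²(1−fₕ)sₕ²/nₕ with Wₕ = Nₕ/28012:
  Large: (12215/28012)²·(1−2631/12215)·88/2631 = 0.004990153
  Very large: (15797/28012)²·(1−2149/15797)·1010/2149 = 0.12913393
  → Var(ȳ_str) = 0.13412408.
Var(ȳ_srs) = (1 − 4780/28012)·1402/4780 = 0.24325546.
deff = 0.13412408 / 0.24325546 = 0.5514.

0.5514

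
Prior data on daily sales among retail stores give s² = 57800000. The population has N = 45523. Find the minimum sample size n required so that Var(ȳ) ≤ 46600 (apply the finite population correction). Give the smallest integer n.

1208

Without fpc, n₀ = s²/D = 57800000/46600 = 1240.3433.
With fpc, (1 − n/N)·s²/n ≤ D requires n ≥ n₀/(1 + n₀/N) = 1240.3433/(1 + 1240.3433/45523) = 1207.4446.
Rounding up, n = 1208.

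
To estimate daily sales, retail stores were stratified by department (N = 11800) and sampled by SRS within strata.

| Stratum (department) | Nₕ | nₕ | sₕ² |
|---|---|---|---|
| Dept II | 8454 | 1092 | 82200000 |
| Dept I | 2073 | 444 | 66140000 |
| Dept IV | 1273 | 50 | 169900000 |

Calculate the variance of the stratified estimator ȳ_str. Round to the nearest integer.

75253

Var(ȳ_str) = Σₕ Wₕ²(1 − fₕ)sₕ²/nₕ with Wₕ = Nₕ/N, N = 11800.
Dept II: Wₕ = 0.71644068; term = 0.71644068²·(1 − 0.12916962)·82200000/1092 = 33646.758.
Dept I: Wₕ = 0.17567797; term = 0.17567797²·(1 − 0.21418234)·66140000/444 = 3612.7474.
Dept IV: Wₕ = 0.10788136; term = 0.10788136²·(1 − 0.03927730)·169900000/50 = 37993.93.
Sum = 75253.435.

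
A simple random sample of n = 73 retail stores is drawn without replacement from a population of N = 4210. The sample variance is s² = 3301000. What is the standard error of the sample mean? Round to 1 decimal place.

Under SRS without replacement, Var(ȳ) = (1 − f)·s²/n with f = n/N = 73/4210 = 0.01733967.
Var(ȳ) = (1 − 0.01733967)·3301000/73 = 0.98266033·45219.178 = 44435.093.
SE(ȳ) = √(44435.093) = 210.8.

210.8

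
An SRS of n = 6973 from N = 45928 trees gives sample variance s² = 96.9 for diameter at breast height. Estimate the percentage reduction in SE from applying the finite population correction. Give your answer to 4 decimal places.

f = n/N = 6973/45928 = 0.15182460.
SE_no-fpc = √(s²/n) = 0.11788324; SE_fpc = √((1−f)s²/n) = 0.10856626.
Ratio = √(1−f) = 0.92096439. Reduction = 100·(1 − 0.92096439) = 7.9036%.

7.9036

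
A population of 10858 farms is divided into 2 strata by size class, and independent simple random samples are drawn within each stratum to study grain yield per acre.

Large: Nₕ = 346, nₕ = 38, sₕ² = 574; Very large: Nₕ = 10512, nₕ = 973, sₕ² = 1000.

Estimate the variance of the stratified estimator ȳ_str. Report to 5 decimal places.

0.88778

Var(ȳ_str) = Σₕ Wₕ²(1 − fₕ)sₕ²/nₕ with Wₕ = Nₕ/N, N = 10858.
Large: Wₕ = 0.03186591; term = 0.03186591²·(1 − 0.10982659)·574/38 = 0.01365386.
Very large: Wₕ = 0.96813409; term = 0.96813409²·(1 − 0.09256088)·1000/973 = 0.87412932.
Sum = 0.88778318.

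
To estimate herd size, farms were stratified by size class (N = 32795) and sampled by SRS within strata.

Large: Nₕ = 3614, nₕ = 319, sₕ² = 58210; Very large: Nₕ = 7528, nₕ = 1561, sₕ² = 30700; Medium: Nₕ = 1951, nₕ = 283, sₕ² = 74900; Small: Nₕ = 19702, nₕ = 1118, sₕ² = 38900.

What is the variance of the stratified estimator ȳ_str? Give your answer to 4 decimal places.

Var(ȳ_str) = Σₕ Wₕ²(1 − fₕ)sₕ²/nₕ with Wₕ = Nₕ/N, N = 32795.
Large: Wₕ = 0.11019973; term = 0.11019973²·(1 − 0.08826785)·58210/319 = 2.02039.
Very large: Wₕ = 0.22954719; term = 0.22954719²·(1 − 0.20735919)·30700/1561 = 0.82140218.
Medium: Wₕ = 0.05949078; term = 0.05949078²·(1 − 0.14505382)·74900/283 = 0.80081726.
Small: Wₕ = 0.60076231; term = 0.60076231²·(1 − 0.05674551)·38900/1118 = 11.84519.
Sum = 15.487799.

15.4878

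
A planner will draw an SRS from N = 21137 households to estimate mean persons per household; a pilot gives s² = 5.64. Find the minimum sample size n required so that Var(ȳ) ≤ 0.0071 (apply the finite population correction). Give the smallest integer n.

Without fpc, n₀ = s²/D = 5.64/0.0071 = 794.3662.
With fpc, (1 − n/N)·s²/n ≤ D requires n ≥ n₀/(1 + n₀/N) = 794.3662/(1 + 794.3662/21137) = 765.5938.
Rounding up, n = 766.

766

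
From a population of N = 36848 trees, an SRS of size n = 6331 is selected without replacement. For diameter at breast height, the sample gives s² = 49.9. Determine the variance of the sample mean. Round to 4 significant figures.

Under SRS without replacement, Var(ȳ) = (1 − f)·s²/n with f = n/N = 6331/36848 = 0.17181394.
Var(ȳ) = (1 − 0.17181394)·49.9/6331 = 0.82818606·0.0078818512 = 0.0065276393.

0.006528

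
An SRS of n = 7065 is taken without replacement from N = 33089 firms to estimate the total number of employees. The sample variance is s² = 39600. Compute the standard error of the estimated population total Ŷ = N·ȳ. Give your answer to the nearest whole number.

69474

Var(Ŷ) = N²·Var(ȳ) = N²·(1 − n/N)·s²/n.
f = 7065/33089 = 0.21351507; Var(ȳ) = 0.78648493·39600/7065 = 4.4083232.
Var(Ŷ) = 33089² · 4.4083232 = 4.8265934 × 10^9.
SE(Ŷ) = √(4.8265934 × 10^9) = 69474.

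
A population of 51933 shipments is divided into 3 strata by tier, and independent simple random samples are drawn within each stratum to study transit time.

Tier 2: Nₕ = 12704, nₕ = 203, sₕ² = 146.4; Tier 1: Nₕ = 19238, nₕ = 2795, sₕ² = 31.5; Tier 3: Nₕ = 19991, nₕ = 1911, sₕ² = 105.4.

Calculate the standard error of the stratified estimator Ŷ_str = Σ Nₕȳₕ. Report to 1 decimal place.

Var(Ŷ_str) = Σₕ Nₕ²(1 − fₕ)sₕ²/nₕ.
Tier 2: 12704²·(1 − 203/12704)·146.4/203 = 1.1453291 × 10^8.
Tier 1: 19238²·(1 − 2795/19238)·31.5/2795 = 3.5650836 × 10^6.
Tier 3: 19991²·(1 − 1911/19991)·105.4/1911 = 1.9934845 × 10^7.
Sum = 1.3803284 × 10^8.
SE = √(1.3803284 × 10^8) = 11748.7.

11748.7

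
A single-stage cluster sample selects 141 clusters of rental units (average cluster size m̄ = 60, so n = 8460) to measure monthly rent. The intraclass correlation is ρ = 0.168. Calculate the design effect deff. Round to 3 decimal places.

10.912

deff = 1 + (60 − 1)·0.168 = 1 + 9.912 = 10.912.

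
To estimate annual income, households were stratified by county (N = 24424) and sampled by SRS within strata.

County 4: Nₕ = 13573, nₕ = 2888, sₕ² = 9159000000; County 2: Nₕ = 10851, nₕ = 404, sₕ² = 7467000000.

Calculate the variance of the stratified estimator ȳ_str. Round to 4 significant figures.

Var(ȳ_str) = Σₕ Wₕ²(1 − fₕ)sₕ²/nₕ with Wₕ = Nₕ/N, N = 24424.
County 4: Wₕ = 0.55572388; term = 0.55572388²·(1 − 0.21277536)·9159000000/2888 = 771023.59.
County 2: Wₕ = 0.44427612; term = 0.44427612²·(1 − 0.03723159)·7467000000/404 = 3.5123077 × 10^6.
Sum = 4.2833313 × 10^6.

4.283 × 10^6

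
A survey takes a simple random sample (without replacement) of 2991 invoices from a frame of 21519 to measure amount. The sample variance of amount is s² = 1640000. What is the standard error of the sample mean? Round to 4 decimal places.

Under SRS without replacement, Var(ȳ) = (1 − f)·s²/n with f = n/N = 2991/21519 = 0.13899345.
Var(ȳ) = (1 − 0.13899345)·1640000/2991 = 0.86100655·548.3116 = 472.09988.
SE(ȳ) = √(472.09988) = 21.7279.

21.7279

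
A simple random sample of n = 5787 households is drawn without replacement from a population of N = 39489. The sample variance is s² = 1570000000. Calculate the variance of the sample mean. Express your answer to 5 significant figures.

231540

Under SRS without replacement, Var(ȳ) = (1 − f)·s²/n with f = n/N = 5787/39489 = 0.14654714.
Var(ȳ) = (1 − 0.14654714)·1570000000/5787 = 0.85345286·271297.74 = 231539.83.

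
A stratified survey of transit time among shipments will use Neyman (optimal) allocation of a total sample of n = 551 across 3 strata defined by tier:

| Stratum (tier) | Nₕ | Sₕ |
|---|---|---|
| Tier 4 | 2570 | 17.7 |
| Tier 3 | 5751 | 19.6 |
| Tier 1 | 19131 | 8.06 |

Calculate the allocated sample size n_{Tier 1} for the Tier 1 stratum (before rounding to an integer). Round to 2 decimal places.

271.96

Neyman allocation: nₕ = n·NₕSₕ / Σⱼ NⱼSⱼ.
Σ NⱼSⱼ = 2570·17.7 + 5751·19.6 + 19131·8.06 = 312404.46.
n_{Tier 1} = 551·19131·8.06 / 312404.46 = 271.96.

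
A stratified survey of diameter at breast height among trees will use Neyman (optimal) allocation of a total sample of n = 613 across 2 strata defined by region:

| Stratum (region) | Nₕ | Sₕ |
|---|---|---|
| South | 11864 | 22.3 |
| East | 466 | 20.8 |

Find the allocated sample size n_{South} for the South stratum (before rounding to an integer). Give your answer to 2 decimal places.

Neyman allocation: nₕ = n·NₕSₕ / Σⱼ NⱼSⱼ.
Σ NⱼSⱼ = 11864·22.3 + 466·20.8 = 274260.
n_{South} = 613·11864·22.3 / 274260 = 591.34.

591.34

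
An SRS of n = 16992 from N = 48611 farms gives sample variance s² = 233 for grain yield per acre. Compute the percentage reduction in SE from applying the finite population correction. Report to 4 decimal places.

f = n/N = 16992/48611 = 0.34955051.
SE_no-fpc = √(s²/n) = 0.11709968; SE_fpc = √((1−f)s²/n) = 0.094441418.
Ratio = √(1−f) = 0.80650449. Reduction = 100·(1 − 0.80650449) = 19.3496%.

19.3496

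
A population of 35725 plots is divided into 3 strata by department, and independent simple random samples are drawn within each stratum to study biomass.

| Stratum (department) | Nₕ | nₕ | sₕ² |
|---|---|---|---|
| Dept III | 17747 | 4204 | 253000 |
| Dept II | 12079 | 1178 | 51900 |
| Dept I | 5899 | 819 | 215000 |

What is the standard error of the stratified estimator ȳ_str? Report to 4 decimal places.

Var(ȳ_str) = Σₕ Wₕ²(1 − fₕ)sₕ²/nₕ with Wₕ = Nₕ/N, N = 35725.
Dept III: Wₕ = 0.49676697; term = 0.49676697²·(1 − 0.23688511)·253000/4204 = 11.333216.
Dept II: Wₕ = 0.33811057; term = 0.33811057²·(1 − 0.09752463)·51900/1178 = 4.5454294.
Dept I: Wₕ = 0.16512246; term = 0.16512246²·(1 − 0.13883709)·215000/819 = 6.1638518.
Sum = 22.042497.
SE = √(22.042497) = 4.6949.

4.6949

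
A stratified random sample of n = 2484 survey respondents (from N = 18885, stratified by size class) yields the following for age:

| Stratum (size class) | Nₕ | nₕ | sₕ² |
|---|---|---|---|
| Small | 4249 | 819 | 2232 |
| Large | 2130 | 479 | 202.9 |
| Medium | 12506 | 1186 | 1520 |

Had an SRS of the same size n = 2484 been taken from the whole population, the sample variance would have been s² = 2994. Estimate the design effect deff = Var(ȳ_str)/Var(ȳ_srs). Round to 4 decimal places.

Var(ȳ_str) = Σ Wₕ²(1−fₕ)sₕ²/nₕ with Wₕ = Nₕ/18885:
  Small: (4249/18885)²·(1−819/4249)·2232/819 = 0.11136716
  Large: (2130/18885)²·(1−479/2130)·202.9/479 = 0.0041767572
  Medium: (12506/18885)²·(1−1186/12506)·1520/1186 = 0.50873284
  → Var(ȳ_str) = 0.62427676.
Var(ȳ_srs) = (1 − 2484/18885)·2994/2484 = 1.0467755.
deff = 0.62427676 / 1.0467755 = 0.5964.

0.5964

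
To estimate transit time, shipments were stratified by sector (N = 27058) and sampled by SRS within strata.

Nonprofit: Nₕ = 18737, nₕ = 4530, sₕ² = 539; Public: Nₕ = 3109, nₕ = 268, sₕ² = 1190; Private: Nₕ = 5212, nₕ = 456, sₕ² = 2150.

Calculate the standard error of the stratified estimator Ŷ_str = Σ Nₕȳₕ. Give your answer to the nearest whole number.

13703

Var(Ŷ_str) = Σₕ Nₕ²(1 − fₕ)sₕ²/nₕ.
Nonprofit: 18737²·(1 − 4530/18737)·539/4530 = 3.1673277 × 10^7.
Public: 3109²·(1 − 268/3109)·1190/268 = 3.9219687 × 10^7.
Private: 5212²·(1 − 456/5212)·2150/456 = 1.1687453 × 10^8.
Sum = 1.8776749 × 10^8.
SE = √(1.8776749 × 10^8) = 13703.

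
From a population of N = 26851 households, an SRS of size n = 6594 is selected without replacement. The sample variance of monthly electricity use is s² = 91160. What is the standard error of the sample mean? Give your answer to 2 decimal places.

Under SRS without replacement, Var(ȳ) = (1 − f)·s²/n with f = n/N = 6594/26851 = 0.24557745.
Var(ȳ) = (1 − 0.24557745)·91160/6594 = 0.75442255·13.824689 = 10.429657.
SE(ȳ) = √(10.429657) = 3.23.

3.23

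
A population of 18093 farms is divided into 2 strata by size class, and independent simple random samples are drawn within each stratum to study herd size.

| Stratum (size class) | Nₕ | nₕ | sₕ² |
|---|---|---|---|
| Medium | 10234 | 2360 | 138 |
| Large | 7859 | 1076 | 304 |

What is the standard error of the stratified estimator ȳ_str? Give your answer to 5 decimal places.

0.24577

Var(ȳ_str) = Σₕ Wₕ²(1 − fₕ)sₕ²/nₕ with Wₕ = Nₕ/N, N = 18093.
Medium: Wₕ = 0.56563312; term = 0.56563312²·(1 − 0.23060387)·138/2360 = 0.014394174.
Large: Wₕ = 0.43436688; term = 0.43436688²·(1 − 0.13691309)·304/1076 = 0.046007565.
Sum = 0.060401739.
SE = √(0.060401739) = 0.24577.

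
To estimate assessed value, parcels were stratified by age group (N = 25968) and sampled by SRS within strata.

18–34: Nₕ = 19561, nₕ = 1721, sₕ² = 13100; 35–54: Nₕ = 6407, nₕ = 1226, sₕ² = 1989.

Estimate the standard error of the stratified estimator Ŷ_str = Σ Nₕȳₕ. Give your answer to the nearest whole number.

52059

Var(Ŷ_str) = Σₕ Nₕ²(1 − fₕ)sₕ²/nₕ.
18–34: 19561²·(1 − 1721/19561)·13100/1721 = 2.6562951 × 10^9.
35–54: 6407²·(1 − 1226/6407)·1989/1226 = 5.3853338 × 10^7.
Sum = 2.7101484 × 10^9.
SE = √(2.7101484 × 10^9) = 52059.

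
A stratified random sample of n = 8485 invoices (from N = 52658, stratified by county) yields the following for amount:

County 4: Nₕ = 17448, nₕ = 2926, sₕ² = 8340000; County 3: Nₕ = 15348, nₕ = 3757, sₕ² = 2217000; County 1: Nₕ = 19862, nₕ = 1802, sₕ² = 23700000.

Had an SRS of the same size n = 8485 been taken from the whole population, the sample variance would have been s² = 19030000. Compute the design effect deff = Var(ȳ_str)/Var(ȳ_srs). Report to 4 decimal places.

Var(ȳ_str) = Σ Wₕ²(1−fₕ)sₕ²/nₕ with Wₕ = Nₕ/52658:
  County 4: (17448/52658)²·(1−2926/17448)·8340000/2926 = 260.45644
  County 3: (15348/52658)²·(1−3757/15348)·2217000/3757 = 37.858942
  County 1: (19862/52658)²·(1−1802/19862)·23700000/1802 = 1701.3966
  → Var(ȳ_str) = 1999.712.
Var(ȳ_srs) = (1 − 8485/52658)·19030000/8485 = 1881.3928.
deff = 1999.712 / 1881.3928 = 1.0629.

1.0629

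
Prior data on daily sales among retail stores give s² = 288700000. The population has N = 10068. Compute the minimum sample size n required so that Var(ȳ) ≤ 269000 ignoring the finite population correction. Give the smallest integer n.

Without fpc, n₀ = s²/D = 288700000/269000 = 1073.2342.
Rounding up, n = 1074.

1074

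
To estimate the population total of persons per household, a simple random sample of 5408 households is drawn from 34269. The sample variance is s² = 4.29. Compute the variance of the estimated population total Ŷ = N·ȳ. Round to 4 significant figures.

Var(Ŷ) = N²·Var(ȳ) = N²·(1 − n/N)·s²/n.
f = 5408/34269 = 0.15781027; Var(ȳ) = 0.84218973·4.29/5408 = 6.680832 × 10^-4.
Var(Ŷ) = 34269² · (6.680832 × 10^-4) = 784573.1.

784600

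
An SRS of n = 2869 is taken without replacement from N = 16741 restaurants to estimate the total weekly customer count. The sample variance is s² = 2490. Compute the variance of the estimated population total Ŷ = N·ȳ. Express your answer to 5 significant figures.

2.0155 × 10^8

Var(Ŷ) = N²·Var(ȳ) = N²·(1 − n/N)·s²/n.
f = 2869/16741 = 0.17137566; Var(ȳ) = 0.82862434·2490/2869 = 0.71916159.
Var(Ŷ) = 16741² · 0.71916159 = 2.01553 × 10^8.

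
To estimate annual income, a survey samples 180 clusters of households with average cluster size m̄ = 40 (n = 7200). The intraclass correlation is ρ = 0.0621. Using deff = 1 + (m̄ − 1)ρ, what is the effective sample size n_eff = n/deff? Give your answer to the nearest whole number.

2104

deff = 1 + (40 − 1)·0.0621 = 1 + 2.4219 = 3.4219.
n_eff = 7200 / 3.4219 = 2104.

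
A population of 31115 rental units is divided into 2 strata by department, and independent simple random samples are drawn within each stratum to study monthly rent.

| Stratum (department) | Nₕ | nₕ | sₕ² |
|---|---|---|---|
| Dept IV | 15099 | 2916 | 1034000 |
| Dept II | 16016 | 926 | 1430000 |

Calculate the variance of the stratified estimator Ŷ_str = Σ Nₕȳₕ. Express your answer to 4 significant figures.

4.385 × 10^11

Var(Ŷ_str) = Σₕ Nₕ²(1 − fₕ)sₕ²/nₕ.
Dept IV: 15099²·(1 − 2916/15099)·1034000/2916 = 6.5228208 × 10^10.
Dept II: 16016²·(1 − 926/16016)·1430000/926 = 3.7322296 × 10^11.
Sum = 4.3845117 × 10^11.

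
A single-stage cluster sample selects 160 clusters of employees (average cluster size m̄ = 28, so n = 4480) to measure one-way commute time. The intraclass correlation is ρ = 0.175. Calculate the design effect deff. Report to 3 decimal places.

5.725

deff = 1 + (28 − 1)·0.175 = 1 + 4.725 = 5.725.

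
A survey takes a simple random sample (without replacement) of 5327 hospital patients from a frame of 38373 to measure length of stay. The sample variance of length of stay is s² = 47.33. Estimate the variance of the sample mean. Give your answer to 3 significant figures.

Under SRS without replacement, Var(ȳ) = (1 − f)·s²/n with f = n/N = 5327/38373 = 0.13882157.
Var(ȳ) = (1 − 0.13882157)·47.33/5327 = 0.86117843·0.0088849258 = 0.0076515065.

0.00765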